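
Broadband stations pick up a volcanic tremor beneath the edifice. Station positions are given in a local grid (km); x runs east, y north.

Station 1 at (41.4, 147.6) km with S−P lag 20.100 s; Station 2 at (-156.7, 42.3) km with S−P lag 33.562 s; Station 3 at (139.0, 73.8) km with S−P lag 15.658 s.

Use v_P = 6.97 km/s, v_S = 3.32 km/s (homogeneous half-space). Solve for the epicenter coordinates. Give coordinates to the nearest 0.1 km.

55.0 km east, 20.9 km north

Distance from S−P lag: d = Δt · v_P v_S / (v_P − v_S) = Δt · (6.97·3.32)/(6.97−3.32) ≈ 6.3398·Δt.
So d_Station 1 = 127.43, d_Station 2 = 212.78, d_Station 3 = 99.27 km.
Circle about each station: (x − 41.4)² + (y − 147.6)² = 127.43²; (x + 156.7)² + (y − 42.3)² = 212.78²; (x − 139.0)² + (y − 73.8)² = 99.27².
Subtracting the Station 1 equation from the Station 2 and Station 3 equations removes the quadratic terms:
-396.2 x − 210.6 y = -26192.46
195.2 x − 147.6 y = 7651.59
Solving the 2×2 system: x ≈ 55.0, y ≈ 20.9 km.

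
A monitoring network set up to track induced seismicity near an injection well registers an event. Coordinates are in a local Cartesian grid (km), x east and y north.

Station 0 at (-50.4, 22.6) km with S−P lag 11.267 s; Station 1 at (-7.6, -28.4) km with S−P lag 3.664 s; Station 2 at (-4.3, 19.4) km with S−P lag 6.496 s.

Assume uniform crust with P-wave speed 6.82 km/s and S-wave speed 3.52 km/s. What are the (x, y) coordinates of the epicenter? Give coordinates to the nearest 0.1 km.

Distance from S−P lag: d = Δt · v_P v_S / (v_P − v_S) = Δt · (6.82·3.52)/(6.82−3.52) ≈ 7.2747·Δt.
So d_Station 0 = 81.96, d_Station 1 = 26.65, d_Station 2 = 47.26 km.
Circle about each station: (x + 50.4)² + (y − 22.6)² = 81.96²; (x + 7.6)² + (y + 28.4)² = 26.65²; (x + 4.3)² + (y − 19.4)² = 47.26².
Subtracting pairs of circle equations eliminates x²+y² and gives linear equations (the radical axes):
85.6 x − 102.0 y = 3820.62
92.2 x − 6.4 y = 1827.86
Solving the 2×2 system: x ≈ 18.3, y ≈ -22.1 km.

18.3 km east, -22.1 km north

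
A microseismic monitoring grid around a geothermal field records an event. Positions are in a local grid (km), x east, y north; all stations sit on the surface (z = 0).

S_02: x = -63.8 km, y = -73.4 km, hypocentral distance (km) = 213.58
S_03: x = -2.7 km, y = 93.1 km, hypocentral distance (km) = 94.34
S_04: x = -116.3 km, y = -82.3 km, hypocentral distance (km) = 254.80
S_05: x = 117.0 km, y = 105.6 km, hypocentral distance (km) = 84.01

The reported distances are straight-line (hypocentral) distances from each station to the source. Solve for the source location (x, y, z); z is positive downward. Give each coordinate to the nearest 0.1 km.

(66.5, 83.5, 63.4)

Each station gives a sphere (x−x_i)² + (y−y_i)² + z² = d_i² (stations at z=0).
Subtracting the S_02 sphere from S_03 and S_04: z² cancels, leaving linear equations in x and y:
122.2 x + 333.0 y = 35933.28
-105.0 x − 17.8 y = -8465.64
Solving: x ≈ 66.467, y ≈ 83.517 km (keep extra digits for the depth step; rounded: 66.5, 83.5).
Then from the S_02 sphere: z² = 213.58² − (x + 63.8)² − (y + 73.4)² with x = 66.467, y = 83.517, so z ≈ 63.435 ≈ 63.4 km.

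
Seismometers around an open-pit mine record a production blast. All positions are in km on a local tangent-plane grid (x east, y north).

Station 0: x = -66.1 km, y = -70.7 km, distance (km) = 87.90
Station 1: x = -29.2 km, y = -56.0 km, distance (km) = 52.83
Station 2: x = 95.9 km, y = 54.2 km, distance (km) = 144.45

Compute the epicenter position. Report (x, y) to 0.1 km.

Circle about each station: (x + 66.1)² + (y + 70.7)² = 87.90²; (x + 29.2)² + (y + 56.0)² = 52.83²; (x − 95.9)² + (y − 54.2)² = 144.45².
Subtracting pairs of circle equations eliminates x²+y² and gives linear equations (the radical axes):
73.8 x + 29.4 y = -443.66
324.0 x + 249.8 y = -10372.64
Solving the 2×2 system: x ≈ 21.8, y ≈ -69.8 km.

x ≈ 21.8 km, y ≈ -69.8 km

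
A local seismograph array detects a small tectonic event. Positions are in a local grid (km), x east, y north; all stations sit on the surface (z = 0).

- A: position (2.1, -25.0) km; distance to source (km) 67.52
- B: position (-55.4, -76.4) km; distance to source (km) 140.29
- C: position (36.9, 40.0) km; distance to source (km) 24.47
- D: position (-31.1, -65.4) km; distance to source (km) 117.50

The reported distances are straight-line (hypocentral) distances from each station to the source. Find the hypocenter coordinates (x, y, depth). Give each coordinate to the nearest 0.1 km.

x ≈ 31.2 km, y ≈ 31.7 km, depth ≈ 22.3 km

Each station gives a sphere (x−x_i)² + (y−y_i)² + z² = d_i² (stations at z=0).
Subtracting the A sphere from B and C: z² cancels, leaving linear equations in x and y:
-115.0 x − 102.8 y = -6845.62
69.6 x + 130.0 y = 6292.37
Solving: x ≈ 31.183, y ≈ 31.708 km (keep extra digits for the depth step; rounded: 31.2, 31.7).
Then from the A sphere: z² = 67.52² − (x − 2.1)² − (y + 25.0)² with x = 31.183, y = 31.708, so z ≈ 22.301 ≈ 22.3 km.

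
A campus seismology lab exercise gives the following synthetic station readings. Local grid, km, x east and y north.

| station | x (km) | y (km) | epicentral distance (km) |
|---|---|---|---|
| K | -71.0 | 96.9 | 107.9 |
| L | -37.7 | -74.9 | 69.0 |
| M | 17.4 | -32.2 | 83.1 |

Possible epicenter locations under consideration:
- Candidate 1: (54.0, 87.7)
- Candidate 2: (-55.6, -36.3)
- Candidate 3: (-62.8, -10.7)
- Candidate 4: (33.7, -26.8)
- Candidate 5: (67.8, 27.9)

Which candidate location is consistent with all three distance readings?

For each candidate, compare |candidate − station| to the reported distance:
Candidate 1: residuals K 17.4, L 117.7, M 42.3 → max 117.7 km
Candidate 2: residuals K 26.2, L 26.5, M 10.0 → max 26.5 km
Candidate 3: residuals K 0.0, L 0.1, M 0.1 → max 0.1 km
Candidate 4: residuals K 54.2, L 17.1, M 65.9 → max 65.9 km
Candidate 5: residuals K 47.1, L 78.3, M 4.7 → max 78.3 km
Only Candidate 3 has all residuals ≈ 0.

Candidate 3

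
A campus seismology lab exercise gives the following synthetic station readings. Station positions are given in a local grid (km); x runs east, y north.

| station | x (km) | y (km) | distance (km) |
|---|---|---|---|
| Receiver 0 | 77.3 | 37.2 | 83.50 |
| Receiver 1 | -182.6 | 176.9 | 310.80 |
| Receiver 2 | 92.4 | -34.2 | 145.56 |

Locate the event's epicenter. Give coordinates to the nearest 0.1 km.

Circle about each station: (x − 77.3)² + (y − 37.2)² = 83.50²; (x + 182.6)² + (y − 176.9)² = 310.80²; (x − 92.4)² + (y + 34.2)² = 145.56².
Subtracting pairs of circle equations eliminates x²+y² and gives linear equations (the radical axes):
-519.8 x + 279.4 y = -32347.15
30.2 x − 142.8 y = -11867.19
Solving the 2×2 system: x ≈ 120.6, y ≈ 108.6 km.
Check against Receiver 0 (with the unrounded x, y): √((x − 77.3)²+(y − 37.2)²) = 83.52 ≈ 83.50 km. ✓

x ≈ 120.6 km, y ≈ 108.6 km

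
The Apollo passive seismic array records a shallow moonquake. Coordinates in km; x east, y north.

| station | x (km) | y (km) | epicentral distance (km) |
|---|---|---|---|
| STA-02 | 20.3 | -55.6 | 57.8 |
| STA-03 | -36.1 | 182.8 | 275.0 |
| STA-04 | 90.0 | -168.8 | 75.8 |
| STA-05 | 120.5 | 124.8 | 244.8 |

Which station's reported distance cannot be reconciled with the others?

Solve using three stations at a time. Using STA-02, STA-04, STA-05 (subtract circle equations pairwise → linear system) gives (x, y) ≈ (44.7, -108.0).
Distances from that point to each station vs reported:
  STA-02: calculated 57.8 vs reported 57.8 → residual 0.0 km
  STA-03: calculated 301.8 vs reported 275.0 → residual 26.8 km
  STA-04: calculated 75.8 vs reported 75.8 → residual 0.0 km
  STA-05: calculated 244.8 vs reported 244.8 → residual 0.0 km
STA-02, STA-04, STA-05 are mutually consistent (residuals ≈ 0); STA-03 is off by 26.8 km.

STA-03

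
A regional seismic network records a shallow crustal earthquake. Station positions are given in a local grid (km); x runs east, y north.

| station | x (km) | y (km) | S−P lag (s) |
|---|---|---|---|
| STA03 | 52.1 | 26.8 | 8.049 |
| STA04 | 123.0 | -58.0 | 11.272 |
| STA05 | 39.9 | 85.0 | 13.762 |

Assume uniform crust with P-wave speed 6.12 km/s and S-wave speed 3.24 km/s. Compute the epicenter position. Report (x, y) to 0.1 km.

(106.8, 17.9)

Distance from S−P lag: d = Δt · v_P v_S / (v_P − v_S) = Δt · (6.12·3.24)/(6.12−3.24) ≈ 6.8850·Δt.
So d_STA03 = 55.42, d_STA04 = 77.61, d_STA05 = 94.75 km.
Circle about each station: (x − 52.1)² + (y − 26.8)² = 55.42²; (x − 123.0)² + (y + 58.0)² = 77.61²; (x − 39.9)² + (y − 85.0)² = 94.75².
Subtracting the STA03 equation from the STA04 and STA05 equations removes the quadratic terms:
141.8 x − 169.6 y = 12108.41
-24.4 x + 116.4 y = -521.83
Solving the 2×2 system: x ≈ 106.8, y ≈ 17.9 km.
Check against STA03 (with the unrounded x, y): √((x − 52.1)²+(y − 26.8)²) = 55.43 ≈ 55.42 km. ✓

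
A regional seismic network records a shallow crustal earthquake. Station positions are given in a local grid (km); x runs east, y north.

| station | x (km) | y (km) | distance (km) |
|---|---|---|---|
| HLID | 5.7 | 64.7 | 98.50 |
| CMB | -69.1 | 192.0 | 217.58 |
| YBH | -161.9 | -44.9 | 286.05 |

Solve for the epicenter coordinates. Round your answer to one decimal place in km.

104.1 km east, 60.3 km north

Circle about each station: (x − 5.7)² + (y − 64.7)² = 98.50²; (x + 69.1)² + (y − 192.0)² = 217.58²; (x + 161.9)² + (y + 44.9)² = 286.05².
Subtracting the HLID equation from the CMB and YBH equations removes the quadratic terms:
-149.6 x + 254.6 y = -218.58
-335.2 x − 219.2 y = -48113.31
Solving the 2×2 system: x ≈ 104.1, y ≈ 60.3 km.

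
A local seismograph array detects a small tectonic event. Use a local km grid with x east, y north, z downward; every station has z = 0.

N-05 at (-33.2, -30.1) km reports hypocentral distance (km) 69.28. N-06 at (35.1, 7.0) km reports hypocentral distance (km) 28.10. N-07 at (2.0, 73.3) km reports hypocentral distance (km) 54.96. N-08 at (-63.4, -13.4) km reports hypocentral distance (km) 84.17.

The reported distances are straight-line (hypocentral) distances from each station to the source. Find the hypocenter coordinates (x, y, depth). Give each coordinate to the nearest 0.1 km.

(12.9, 20.5, 10.7)

Each station gives a sphere (x−x_i)² + (y−y_i)² + z² = d_i² (stations at z=0).
Subtracting the N-05 sphere from N-06 and N-07: z² cancels, leaving linear equations in x and y:
136.6 x + 74.2 y = 3282.87
70.4 x + 206.8 y = 5147.76
Solving: x ≈ 12.896, y ≈ 20.502 km (keep extra digits for the depth step; rounded: 12.9, 20.5).
Then from the N-05 sphere: z² = 69.28² − (x + 33.2)² − (y + 30.1)² with x = 12.896, y = 20.502, so z ≈ 10.692 ≈ 10.7 km.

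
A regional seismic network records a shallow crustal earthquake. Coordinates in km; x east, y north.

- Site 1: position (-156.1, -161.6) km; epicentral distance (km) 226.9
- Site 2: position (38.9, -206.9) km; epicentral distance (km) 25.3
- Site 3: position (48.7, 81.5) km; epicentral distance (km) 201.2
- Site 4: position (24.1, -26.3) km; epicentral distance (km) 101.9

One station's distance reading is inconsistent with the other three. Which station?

Solve using three stations at a time. Using Site 1, Site 3, Site 4 (subtract circle equations pairwise → linear system) gives (x, y) ≈ (66.8, -118.9).
Distances from that point to each station vs reported:
  Site 1: calculated 226.9 vs reported 226.9 → residual 0.0 km
  Site 2: calculated 92.3 vs reported 25.3 → residual 67.0 km
  Site 3: calculated 201.3 vs reported 201.2 → residual 0.1 km
  Site 4: calculated 102.0 vs reported 101.9 → residual 0.1 km
Site 1, Site 3, Site 4 are mutually consistent (residuals ≈ 0); Site 2 is off by 67.0 km.

Site 2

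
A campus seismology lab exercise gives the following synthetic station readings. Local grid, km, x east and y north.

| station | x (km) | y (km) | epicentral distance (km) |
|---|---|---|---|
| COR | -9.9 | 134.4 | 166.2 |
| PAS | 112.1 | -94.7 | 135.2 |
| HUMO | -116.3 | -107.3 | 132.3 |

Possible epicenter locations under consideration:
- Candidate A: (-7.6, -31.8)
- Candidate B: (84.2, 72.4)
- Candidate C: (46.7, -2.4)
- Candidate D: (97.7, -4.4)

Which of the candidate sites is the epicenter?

Candidate A

For each candidate, compare |candidate − station| to the reported distance:
Candidate A: residuals COR 0.0, PAS 0.0, HUMO 0.0 → max 0.0 km
Candidate B: residuals COR 53.5, PAS 34.2, HUMO 136.9 → max 136.9 km
Candidate C: residuals COR 18.2, PAS 22.1, HUMO 61.5 → max 61.5 km
Candidate D: residuals COR 9.4, PAS 43.8, HUMO 105.2 → max 105.2 km
Only Candidate A has all residuals ≈ 0.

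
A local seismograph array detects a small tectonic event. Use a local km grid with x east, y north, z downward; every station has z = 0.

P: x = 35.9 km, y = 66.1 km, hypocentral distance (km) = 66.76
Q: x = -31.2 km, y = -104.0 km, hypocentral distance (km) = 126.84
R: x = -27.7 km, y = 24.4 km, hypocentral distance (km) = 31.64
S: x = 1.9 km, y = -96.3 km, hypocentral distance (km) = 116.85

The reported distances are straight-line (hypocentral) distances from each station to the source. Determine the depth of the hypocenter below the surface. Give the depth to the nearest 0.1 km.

depth ≈ 21.6 km

Each station gives a sphere (x−x_i)² + (y−y_i)² + z² = d_i² (stations at z=0).
Subtracting the P sphere from Q and R: z² cancels, leaving linear equations in x and y:
-134.2 x − 340.2 y = -5500.07
-127.2 x − 83.4 y = -839.56
Solving: x ≈ -5.395, y ≈ 18.295 km (keep extra digits for the depth step; rounded: -5.4, 18.3).
Then from the P sphere: z² = 66.76² − (x − 35.9)² − (y − 66.1)² with x = -5.395, y = 18.295, so z ≈ 21.594 ≈ 21.6 km.
Check against S (with the unrounded solution): distance 116.84 ≈ 116.85 km. ✓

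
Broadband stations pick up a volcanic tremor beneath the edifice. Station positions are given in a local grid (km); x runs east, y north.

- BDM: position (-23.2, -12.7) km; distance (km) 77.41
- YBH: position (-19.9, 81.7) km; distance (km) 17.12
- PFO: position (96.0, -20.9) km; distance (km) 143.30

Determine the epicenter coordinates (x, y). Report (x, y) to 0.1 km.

x ≈ -19.0 km, y ≈ 64.6 km

Circle about each station: (x + 23.2)² + (y + 12.7)² = 77.41²; (x + 19.9)² + (y − 81.7)² = 17.12²; (x − 96.0)² + (y + 20.9)² = 143.30².
Subtracting the BDM equation from the YBH and PFO equations removes the quadratic terms:
6.6 x + 188.8 y = 12070.58
238.4 x − 16.4 y = -5589.30
Solving the 2×2 system: x ≈ -19.0, y ≈ 64.6 km.
Check against BDM (with the unrounded x, y): √((x + 23.2)²+(y + 12.7)²) = 77.41 ≈ 77.41 km. ✓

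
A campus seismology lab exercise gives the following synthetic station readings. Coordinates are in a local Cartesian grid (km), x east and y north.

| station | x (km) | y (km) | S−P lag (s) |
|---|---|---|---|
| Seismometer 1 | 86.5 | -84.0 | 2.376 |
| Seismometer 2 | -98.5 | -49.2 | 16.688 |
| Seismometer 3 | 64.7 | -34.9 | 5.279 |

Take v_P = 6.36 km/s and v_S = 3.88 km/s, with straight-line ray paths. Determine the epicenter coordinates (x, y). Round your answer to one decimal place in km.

63.1 km east, -87.4 km north

Distance from S−P lag: d = Δt · v_P v_S / (v_P − v_S) = Δt · (6.36·3.88)/(6.36−3.88) ≈ 9.9503·Δt.
So d_Seismometer 1 = 23.64, d_Seismometer 2 = 166.05, d_Seismometer 3 = 52.53 km.
Circle about each station: (x − 86.5)² + (y + 84.0)² = 23.64²; (x + 98.5)² + (y + 49.2)² = 166.05²; (x − 64.7)² + (y + 34.9)² = 52.53².
Subtracting pairs of circle equations eliminates x²+y² and gives linear equations (the radical axes):
-370.0 x + 69.6 y = -29429.11
-43.6 x + 98.2 y = -11334.70
Solving the 2×2 system: x ≈ 63.1, y ≈ -87.4 km.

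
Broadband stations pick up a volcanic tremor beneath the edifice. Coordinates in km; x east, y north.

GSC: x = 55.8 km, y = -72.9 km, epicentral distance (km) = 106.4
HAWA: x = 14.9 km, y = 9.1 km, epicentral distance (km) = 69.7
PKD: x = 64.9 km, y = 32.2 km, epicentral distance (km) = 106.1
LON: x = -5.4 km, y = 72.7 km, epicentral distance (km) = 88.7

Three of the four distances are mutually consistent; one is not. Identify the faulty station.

Solve using three stations at a time. Using GSC, PKD, LON (subtract circle equations pairwise → linear system) gives (x, y) ≈ (-31.5, -12.1).
Distances from that point to each station vs reported:
  GSC: calculated 106.4 vs reported 106.4 → residual 0.0 km
  HAWA: calculated 51.0 vs reported 69.7 → residual 18.7 km
  PKD: calculated 106.1 vs reported 106.1 → residual 0.0 km
  LON: calculated 88.7 vs reported 88.7 → residual 0.0 km
GSC, PKD, LON are mutually consistent (residuals ≈ 0); HAWA is off by 18.7 km.

HAWA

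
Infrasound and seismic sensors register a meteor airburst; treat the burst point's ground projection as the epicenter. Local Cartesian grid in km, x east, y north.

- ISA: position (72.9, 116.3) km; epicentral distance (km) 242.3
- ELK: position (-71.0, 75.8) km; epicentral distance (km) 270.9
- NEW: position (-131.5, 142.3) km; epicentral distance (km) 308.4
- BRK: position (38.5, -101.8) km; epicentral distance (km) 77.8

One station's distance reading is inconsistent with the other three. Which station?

NEW

Solve using three stations at a time. Using ISA, ELK, BRK (subtract circle equations pairwise → linear system) gives (x, y) ≈ (113.5, -122.6).
Distances from that point to each station vs reported:
  ISA: calculated 242.3 vs reported 242.3 → residual 0.0 km
  ELK: calculated 270.9 vs reported 270.9 → residual 0.0 km
  NEW: calculated 360.8 vs reported 308.4 → residual 52.4 km
  BRK: calculated 77.8 vs reported 77.8 → residual 0.0 km
ISA, ELK, BRK are mutually consistent (residuals ≈ 0); NEW is off by 52.4 km.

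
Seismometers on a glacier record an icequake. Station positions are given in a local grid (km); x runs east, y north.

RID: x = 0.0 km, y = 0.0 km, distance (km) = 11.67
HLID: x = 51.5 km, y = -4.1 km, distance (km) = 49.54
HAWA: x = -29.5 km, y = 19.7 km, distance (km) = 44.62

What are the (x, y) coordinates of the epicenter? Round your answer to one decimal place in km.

2.5 km east, -11.4 km north

Circle about each station: x² + y² = 11.67²; (x − 51.5)² + (y + 4.1)² = 49.54²; (x + 29.5)² + (y − 19.7)² = 44.62².
Subtracting pairs of circle equations eliminates x²+y² and gives linear equations (the radical axes):
103.0 x − 8.2 y = 351.04
-59.0 x + 39.4 y = -596.42
Solving the 2×2 system: x ≈ 2.5, y ≈ -11.4 km.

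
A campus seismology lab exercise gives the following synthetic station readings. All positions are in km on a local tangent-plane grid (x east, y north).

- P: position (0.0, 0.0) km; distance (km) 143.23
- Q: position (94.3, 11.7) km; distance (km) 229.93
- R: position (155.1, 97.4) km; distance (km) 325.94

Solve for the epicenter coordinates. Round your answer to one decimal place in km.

x ≈ -112.7 km, y ≈ -88.4 km

Circle about each station: x² + y² = 143.23²; (x − 94.3)² + (y − 11.7)² = 229.93²; (x − 155.1)² + (y − 97.4)² = 325.94².
Subtracting the P equation from the Q and R equations removes the quadratic terms:
188.6 x + 23.4 y = -23323.59
310.2 x + 194.8 y = -52179.28
Solving the 2×2 system: x ≈ -112.7, y ≈ -88.4 km.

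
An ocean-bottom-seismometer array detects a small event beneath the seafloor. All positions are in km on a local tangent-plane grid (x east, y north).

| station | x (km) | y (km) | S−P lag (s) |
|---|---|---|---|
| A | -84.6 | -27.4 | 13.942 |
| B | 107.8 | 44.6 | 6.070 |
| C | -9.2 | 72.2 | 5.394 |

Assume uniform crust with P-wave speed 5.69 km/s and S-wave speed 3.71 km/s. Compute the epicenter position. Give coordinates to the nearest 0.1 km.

(43.2, 48.5)

Distance from S−P lag: d = Δt · v_P v_S / (v_P − v_S) = Δt · (5.69·3.71)/(5.69−3.71) ≈ 10.6616·Δt.
So d_A = 148.64, d_B = 64.72, d_C = 57.51 km.
Circle about each station: (x + 84.6)² + (y + 27.4)² = 148.64²; (x − 107.8)² + (y − 44.6)² = 64.72²; (x + 9.2)² + (y − 72.2)² = 57.51².
Subtracting the A equation from the B and C equations removes the quadratic terms:
384.8 x + 144.0 y = 23607.25
150.8 x + 199.2 y = 16176.01
Solving the 2×2 system: x ≈ 43.2, y ≈ 48.5 km.
Check against A (with the unrounded x, y): √((x + 84.6)²+(y + 27.4)²) = 148.64 ≈ 148.64 km. ✓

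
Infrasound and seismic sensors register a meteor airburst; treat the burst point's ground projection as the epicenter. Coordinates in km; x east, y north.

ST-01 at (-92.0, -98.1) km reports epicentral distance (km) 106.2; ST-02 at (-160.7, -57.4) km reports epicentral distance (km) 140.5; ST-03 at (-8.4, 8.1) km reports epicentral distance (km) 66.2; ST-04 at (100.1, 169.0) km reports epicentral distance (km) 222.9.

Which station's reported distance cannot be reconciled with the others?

Solve using three stations at a time. Using ST-01, ST-02, ST-04 (subtract circle equations pairwise → linear system) gives (x, y) ≈ (-27.0, -14.1).
Distances from that point to each station vs reported:
  ST-01: calculated 106.2 vs reported 106.2 → residual 0.0 km
  ST-02: calculated 140.5 vs reported 140.5 → residual 0.0 km
  ST-03: calculated 29.0 vs reported 66.2 → residual 37.2 km
  ST-04: calculated 222.9 vs reported 222.9 → residual 0.0 km
ST-01, ST-02, ST-04 are mutually consistent (residuals ≈ 0); ST-03 is off by 37.2 km.

ST-03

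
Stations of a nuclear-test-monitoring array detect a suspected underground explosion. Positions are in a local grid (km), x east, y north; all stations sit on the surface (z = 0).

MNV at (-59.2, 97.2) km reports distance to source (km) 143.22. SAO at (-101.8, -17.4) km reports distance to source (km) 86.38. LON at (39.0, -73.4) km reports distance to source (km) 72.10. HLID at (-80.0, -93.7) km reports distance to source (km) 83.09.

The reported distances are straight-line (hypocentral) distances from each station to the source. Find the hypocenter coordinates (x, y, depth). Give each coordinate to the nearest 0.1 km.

Each station gives a sphere (x−x_i)² + (y−y_i)² + z² = d_i² (stations at z=0).
Subtracting the MNV sphere from SAO and LON: z² cancels, leaving linear equations in x and y:
-85.2 x − 229.2 y = 10763.98
196.4 x − 341.2 y = 9269.64
Solving: x ≈ -20.896, y ≈ -39.196 km (keep extra digits for the depth step; rounded: -20.9, -39.2).
Then from the MNV sphere: z² = 143.22² − (x + 59.2)² − (y − 97.2)² with x = -20.896, y = -39.196, so z ≈ 20.998 ≈ 21.0 km.

x ≈ -20.9 km, y ≈ -39.2 km, depth ≈ 21.0 km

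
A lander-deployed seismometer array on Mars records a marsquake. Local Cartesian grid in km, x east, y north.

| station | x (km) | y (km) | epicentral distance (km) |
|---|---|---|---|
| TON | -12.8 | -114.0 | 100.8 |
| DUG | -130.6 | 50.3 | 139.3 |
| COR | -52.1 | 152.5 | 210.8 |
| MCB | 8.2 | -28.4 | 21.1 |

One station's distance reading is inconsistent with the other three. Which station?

COR

Solve using three stations at a time. Using TON, DUG, MCB (subtract circle equations pairwise → linear system) gives (x, y) ≈ (-6.7, -13.4).
Distances from that point to each station vs reported:
  TON: calculated 100.8 vs reported 100.8 → residual 0.0 km
  DUG: calculated 139.3 vs reported 139.3 → residual 0.0 km
  COR: calculated 172.0 vs reported 210.8 → residual 38.8 km
  MCB: calculated 21.2 vs reported 21.1 → residual 0.1 km
TON, DUG, MCB are mutually consistent (residuals ≈ 0); COR is off by 38.8 km.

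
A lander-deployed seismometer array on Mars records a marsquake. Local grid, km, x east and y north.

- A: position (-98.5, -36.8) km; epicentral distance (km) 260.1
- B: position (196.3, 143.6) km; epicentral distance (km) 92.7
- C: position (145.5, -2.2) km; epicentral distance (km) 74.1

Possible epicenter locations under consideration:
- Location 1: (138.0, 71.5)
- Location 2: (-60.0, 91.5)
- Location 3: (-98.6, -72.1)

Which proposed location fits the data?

For each candidate, compare |candidate − station| to the reported distance:
Location 1: residuals A 0.0, B 0.0, C 0.0 → max 0.0 km
Location 2: residuals A 126.1, B 168.8, C 151.8 → max 168.8 km
Location 3: residuals A 224.8, B 272.7, C 179.8 → max 272.7 km
Only Location 1 has all residuals ≈ 0.

Location 1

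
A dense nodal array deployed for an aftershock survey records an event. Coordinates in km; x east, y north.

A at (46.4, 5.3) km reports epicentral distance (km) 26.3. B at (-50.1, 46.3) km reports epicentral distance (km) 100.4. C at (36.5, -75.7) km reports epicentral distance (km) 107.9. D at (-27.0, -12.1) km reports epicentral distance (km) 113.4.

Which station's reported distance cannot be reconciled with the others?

Solve using three stations at a time. Using A, B, C (subtract circle equations pairwise → linear system) gives (x, y) ≈ (49.2, 31.5).
Distances from that point to each station vs reported:
  A: calculated 26.3 vs reported 26.3 → residual 0.0 km
  B: calculated 100.4 vs reported 100.4 → residual 0.0 km
  C: calculated 107.9 vs reported 107.9 → residual 0.0 km
  D: calculated 87.8 vs reported 113.4 → residual 25.6 km
A, B, C are mutually consistent (residuals ≈ 0); D is off by 25.6 km.

D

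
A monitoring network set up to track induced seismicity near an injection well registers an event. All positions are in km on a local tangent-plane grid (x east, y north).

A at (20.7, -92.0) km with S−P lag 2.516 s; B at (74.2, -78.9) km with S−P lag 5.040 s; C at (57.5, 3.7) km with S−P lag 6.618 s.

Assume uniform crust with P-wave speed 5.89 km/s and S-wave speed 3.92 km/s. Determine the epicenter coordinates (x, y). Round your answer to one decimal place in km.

Distance from S−P lag: d = Δt · v_P v_S / (v_P − v_S) = Δt · (5.89·3.92)/(5.89−3.92) ≈ 11.7202·Δt.
So d_A = 29.49, d_B = 59.07, d_C = 77.56 km.
Circle about each station: (x − 20.7)² + (y + 92.0)² = 29.49²; (x − 74.2)² + (y + 78.9)² = 59.07²; (x − 57.5)² + (y − 3.7)² = 77.56².
Subtracting pairs of circle equations eliminates x²+y² and gives linear equations (the radical axes):
107.0 x + 26.2 y = 218.76
73.6 x + 191.4 y = -10718.44
Solving the 2×2 system: x ≈ 17.4, y ≈ -62.7 km.
Check against A (with the unrounded x, y): √((x − 20.7)²+(y + 92.0)²) = 29.50 ≈ 29.49 km. ✓

(17.4, -62.7)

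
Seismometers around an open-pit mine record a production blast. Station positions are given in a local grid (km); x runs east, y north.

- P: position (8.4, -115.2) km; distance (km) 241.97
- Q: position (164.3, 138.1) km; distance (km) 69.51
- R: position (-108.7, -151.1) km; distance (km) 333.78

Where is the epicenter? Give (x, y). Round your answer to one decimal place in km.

Circle about each station: (x − 8.4)² + (y + 115.2)² = 241.97²; (x − 164.3)² + (y − 138.1)² = 69.51²; (x + 108.7)² + (y + 151.1)² = 333.78².
Subtracting the P equation from the Q and R equations removes the quadratic terms:
311.8 x + 506.6 y = 86442.34
-234.2 x − 71.8 y = -31554.31
Solving the 2×2 system: x ≈ 101.6, y ≈ 108.1 km.

101.6 km east, 108.1 km north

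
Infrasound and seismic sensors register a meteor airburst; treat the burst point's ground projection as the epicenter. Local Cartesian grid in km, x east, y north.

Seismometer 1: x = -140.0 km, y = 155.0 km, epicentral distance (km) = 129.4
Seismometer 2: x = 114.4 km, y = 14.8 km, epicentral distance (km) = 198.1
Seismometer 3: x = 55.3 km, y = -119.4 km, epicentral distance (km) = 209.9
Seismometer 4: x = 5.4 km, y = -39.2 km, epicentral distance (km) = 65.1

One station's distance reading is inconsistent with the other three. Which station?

Solve using three stations at a time. Using Seismometer 1, Seismometer 2, Seismometer 3 (subtract circle equations pairwise → linear system) gives (x, y) ≈ (-82.2, 39.2).
Distances from that point to each station vs reported:
  Seismometer 1: calculated 129.4 vs reported 129.4 → residual 0.0 km
  Seismometer 2: calculated 198.1 vs reported 198.1 → residual 0.0 km
  Seismometer 3: calculated 209.9 vs reported 209.9 → residual 0.0 km
  Seismometer 4: calculated 117.6 vs reported 65.1 → residual 52.5 km
Seismometer 1, Seismometer 2, Seismometer 3 are mutually consistent (residuals ≈ 0); Seismometer 4 is off by 52.5 km.

Seismometer 4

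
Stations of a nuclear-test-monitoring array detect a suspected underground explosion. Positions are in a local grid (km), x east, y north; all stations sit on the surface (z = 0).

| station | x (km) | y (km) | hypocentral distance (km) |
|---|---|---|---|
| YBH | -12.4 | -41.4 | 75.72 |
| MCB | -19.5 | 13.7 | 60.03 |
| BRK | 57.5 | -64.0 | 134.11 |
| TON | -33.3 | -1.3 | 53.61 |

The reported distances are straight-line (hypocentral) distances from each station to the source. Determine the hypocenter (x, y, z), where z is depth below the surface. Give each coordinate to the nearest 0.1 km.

(-47.6, 1.4, 51.6)

Each station gives a sphere (x−x_i)² + (y−y_i)² + z² = d_i² (stations at z=0).
Subtracting the YBH sphere from MCB and BRK: z² cancels, leaving linear equations in x and y:
-14.2 x + 110.2 y = 830.14
139.8 x − 45.2 y = -6717.44
Solving: x ≈ -47.598, y ≈ 1.400 km (keep extra digits for the depth step; rounded: -47.6, 1.4).
Then from the YBH sphere: z² = 75.72² − (x + 12.4)² − (y + 41.4)² with x = -47.598, y = 1.400, so z ≈ 51.602 ≈ 51.6 km.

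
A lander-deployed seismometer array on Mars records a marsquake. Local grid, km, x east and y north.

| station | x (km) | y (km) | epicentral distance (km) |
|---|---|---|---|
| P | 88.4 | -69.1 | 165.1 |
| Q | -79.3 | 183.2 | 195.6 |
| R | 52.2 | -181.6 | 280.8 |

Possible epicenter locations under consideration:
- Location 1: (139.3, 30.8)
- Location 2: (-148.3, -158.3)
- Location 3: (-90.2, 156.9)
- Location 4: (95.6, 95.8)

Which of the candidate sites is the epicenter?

Location 4

For each candidate, compare |candidate − station| to the reported distance:
Location 1: residuals P 53.0, Q 70.9, R 51.2 → max 70.9 km
Location 2: residuals P 87.8, Q 152.8, R 79.0 → max 152.8 km
Location 3: residuals P 123.0, Q 167.1, R 86.4 → max 167.1 km
Location 4: residuals P 0.0, Q 0.1, R 0.0 → max 0.1 km
Only Location 4 has all residuals ≈ 0.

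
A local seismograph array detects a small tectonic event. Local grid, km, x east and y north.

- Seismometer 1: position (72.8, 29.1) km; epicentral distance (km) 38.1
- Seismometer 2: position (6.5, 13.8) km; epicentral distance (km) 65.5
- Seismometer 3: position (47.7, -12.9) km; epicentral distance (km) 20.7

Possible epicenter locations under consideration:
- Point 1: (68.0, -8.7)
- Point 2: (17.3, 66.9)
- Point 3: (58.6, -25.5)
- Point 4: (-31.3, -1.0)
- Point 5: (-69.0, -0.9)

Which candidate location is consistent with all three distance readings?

For each candidate, compare |candidate − station| to the reported distance:
Point 1: residuals Seismometer 1 0.0, Seismometer 2 0.0, Seismometer 3 0.0 → max 0.0 km
Point 2: residuals Seismometer 1 29.0, Seismometer 2 11.3, Seismometer 3 64.7 → max 64.7 km
Point 3: residuals Seismometer 1 18.3, Seismometer 2 0.2, Seismometer 3 4.0 → max 18.3 km
Point 4: residuals Seismometer 1 70.3, Seismometer 2 24.9, Seismometer 3 59.2 → max 70.3 km
Point 5: residuals Seismometer 1 106.8, Seismometer 2 11.4, Seismometer 3 96.6 → max 106.8 km
Only Point 1 has all residuals ≈ 0.

Point 1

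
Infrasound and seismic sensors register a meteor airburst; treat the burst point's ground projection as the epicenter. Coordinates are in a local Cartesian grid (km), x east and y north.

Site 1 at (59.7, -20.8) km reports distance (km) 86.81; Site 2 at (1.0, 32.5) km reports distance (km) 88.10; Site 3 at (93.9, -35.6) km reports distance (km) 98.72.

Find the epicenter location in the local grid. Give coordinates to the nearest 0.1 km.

83.8 km east, 62.6 km north

Circle about each station: (x − 59.7)² + (y + 20.8)² = 86.81²; (x − 1.0)² + (y − 32.5)² = 88.10²; (x − 93.9)² + (y + 35.6)² = 98.72².
Subtracting pairs of circle equations eliminates x²+y² and gives linear equations (the radical axes):
-117.4 x + 106.6 y = -3165.11
68.4 x − 29.6 y = 3878.18
Solving the 2×2 system: x ≈ 83.8, y ≈ 62.6 km.
Check against Site 1 (with the unrounded x, y): √((x − 59.7)²+(y + 20.8)²) = 86.78 ≈ 86.81 km. ✓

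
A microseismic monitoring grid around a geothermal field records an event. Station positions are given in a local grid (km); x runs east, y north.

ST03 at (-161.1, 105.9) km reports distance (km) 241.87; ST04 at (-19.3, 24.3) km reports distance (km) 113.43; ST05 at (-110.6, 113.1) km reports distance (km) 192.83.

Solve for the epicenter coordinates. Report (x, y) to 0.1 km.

Circle about each station: (x + 161.1)² + (y − 105.9)² = 241.87²; (x + 19.3)² + (y − 24.3)² = 113.43²; (x + 110.6)² + (y − 113.1)² = 192.83².
Subtracting the ST03 equation from the ST04 and ST05 equations removes the quadratic terms:
283.6 x − 163.2 y = 9429.69
101.0 x + 14.4 y = 9173.64
Solving the 2×2 system: x ≈ 79.4, y ≈ 80.2 km.

79.4 km east, 80.2 km north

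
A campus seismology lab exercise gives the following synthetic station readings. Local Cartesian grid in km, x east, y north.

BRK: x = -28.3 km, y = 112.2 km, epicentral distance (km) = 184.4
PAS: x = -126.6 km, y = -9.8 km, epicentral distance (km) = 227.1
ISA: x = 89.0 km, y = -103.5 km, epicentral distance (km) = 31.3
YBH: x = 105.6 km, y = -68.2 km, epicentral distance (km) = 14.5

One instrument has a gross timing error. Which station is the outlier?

BRK

Solve using three stations at a time. Using PAS, ISA, YBH (subtract circle equations pairwise → linear system) gives (x, y) ≈ (91.7, -72.3).
Distances from that point to each station vs reported:
  BRK: calculated 220.1 vs reported 184.4 → residual 35.7 km
  PAS: calculated 227.1 vs reported 227.1 → residual 0.0 km
  ISA: calculated 31.3 vs reported 31.3 → residual 0.0 km
  YBH: calculated 14.5 vs reported 14.5 → residual 0.0 km
PAS, ISA, YBH are mutually consistent (residuals ≈ 0); BRK is off by 35.7 km.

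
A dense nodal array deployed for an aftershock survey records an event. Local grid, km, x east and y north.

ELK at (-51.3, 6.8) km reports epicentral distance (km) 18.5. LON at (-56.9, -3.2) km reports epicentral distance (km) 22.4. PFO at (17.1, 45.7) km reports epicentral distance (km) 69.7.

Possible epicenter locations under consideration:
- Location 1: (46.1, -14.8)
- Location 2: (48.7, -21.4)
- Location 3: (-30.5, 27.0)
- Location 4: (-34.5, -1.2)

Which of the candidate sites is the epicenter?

For each candidate, compare |candidate − station| to the reported distance:
Location 1: residuals ELK 81.3, LON 81.3, PFO 2.6 → max 81.3 km
Location 2: residuals ELK 85.4, LON 84.8, PFO 4.5 → max 85.4 km
Location 3: residuals ELK 10.5, LON 17.7, PFO 18.6 → max 18.6 km
Location 4: residuals ELK 0.1, LON 0.1, PFO 0.0 → max 0.1 km
Only Location 4 has all residuals ≈ 0.

Location 4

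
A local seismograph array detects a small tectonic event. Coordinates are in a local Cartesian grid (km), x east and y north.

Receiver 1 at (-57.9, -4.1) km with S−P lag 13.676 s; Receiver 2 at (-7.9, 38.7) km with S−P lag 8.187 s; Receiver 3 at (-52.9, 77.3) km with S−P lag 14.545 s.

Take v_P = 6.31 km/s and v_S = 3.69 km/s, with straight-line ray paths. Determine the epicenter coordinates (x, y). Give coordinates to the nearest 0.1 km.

Distance from S−P lag: d = Δt · v_P v_S / (v_P − v_S) = Δt · (6.31·3.69)/(6.31−3.69) ≈ 8.8870·Δt.
So d_Receiver 1 = 121.54, d_Receiver 2 = 72.76, d_Receiver 3 = 129.26 km.
Circle about each station: (x + 57.9)² + (y + 4.1)² = 121.54²; (x + 7.9)² + (y − 38.7)² = 72.76²; (x + 52.9)² + (y − 77.3)² = 129.26².
Subtracting the Receiver 1 equation from the Receiver 2 and Receiver 3 equations removes the quadratic terms:
100.0 x + 85.6 y = 7668.83
10.0 x + 162.8 y = 3468.30
Solving the 2×2 system: x ≈ 61.7, y ≈ 17.5 km.

(61.7, 17.5)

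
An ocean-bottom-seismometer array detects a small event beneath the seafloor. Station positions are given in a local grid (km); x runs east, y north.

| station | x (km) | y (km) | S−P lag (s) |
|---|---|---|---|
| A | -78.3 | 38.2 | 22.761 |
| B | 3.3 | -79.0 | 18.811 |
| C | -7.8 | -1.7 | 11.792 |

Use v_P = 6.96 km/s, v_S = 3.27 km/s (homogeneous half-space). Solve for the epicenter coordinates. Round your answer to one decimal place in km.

x ≈ 61.1 km, y ≈ 21.6 km

Distance from S−P lag: d = Δt · v_P v_S / (v_P − v_S) = Δt · (6.96·3.27)/(6.96−3.27) ≈ 6.1678·Δt.
So d_A = 140.39, d_B = 116.02, d_C = 72.73 km.
Circle about each station: (x + 78.3)² + (y − 38.2)² = 140.39²; (x − 3.3)² + (y + 79.0)² = 116.02²; (x + 7.8)² + (y + 1.7)² = 72.73².
Subtracting pairs of circle equations eliminates x²+y² and gives linear equations (the radical axes):
163.2 x − 234.4 y = 4910.47
141.0 x − 79.8 y = 6893.30
Solving the 2×2 system: x ≈ 61.1, y ≈ 21.6 km.
Check against A (with the unrounded x, y): √((x + 78.3)²+(y − 38.2)²) = 140.40 ≈ 140.39 km. ✓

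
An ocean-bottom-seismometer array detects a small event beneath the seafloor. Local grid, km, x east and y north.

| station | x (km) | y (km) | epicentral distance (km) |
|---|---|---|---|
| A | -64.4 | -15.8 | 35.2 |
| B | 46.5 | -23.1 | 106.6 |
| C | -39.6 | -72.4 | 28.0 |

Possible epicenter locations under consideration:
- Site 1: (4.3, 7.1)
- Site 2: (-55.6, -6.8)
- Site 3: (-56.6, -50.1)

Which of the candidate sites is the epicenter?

For each candidate, compare |candidate − station| to the reported distance:
Site 1: residuals A 37.2, B 54.7, C 62.8 → max 62.8 km
Site 2: residuals A 22.6, B 3.2, C 39.5 → max 39.5 km
Site 3: residuals A 0.0, B 0.0, C 0.0 → max 0.0 km
Only Site 3 has all residuals ≈ 0.

Site 3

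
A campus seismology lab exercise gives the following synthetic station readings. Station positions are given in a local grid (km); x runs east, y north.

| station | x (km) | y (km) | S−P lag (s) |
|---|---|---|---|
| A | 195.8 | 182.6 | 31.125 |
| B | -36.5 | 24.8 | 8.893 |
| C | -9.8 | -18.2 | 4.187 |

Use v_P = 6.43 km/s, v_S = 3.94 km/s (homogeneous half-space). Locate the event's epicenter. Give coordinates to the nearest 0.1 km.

Distance from S−P lag: d = Δt · v_P v_S / (v_P − v_S) = Δt · (6.43·3.94)/(6.43−3.94) ≈ 10.1744·Δt.
So d_A = 316.68, d_B = 90.48, d_C = 42.60 km.
Circle about each station: (x − 195.8)² + (y − 182.6)² = 316.68²; (x + 36.5)² + (y − 24.8)² = 90.48²; (x + 9.8)² + (y + 18.2)² = 42.60².
Subtracting the A equation from the B and C equations removes the quadratic terms:
-464.6 x − 315.6 y = 22366.48
-411.2 x − 401.6 y = 27218.34
Solving the 2×2 system: x ≈ -6.9, y ≈ -60.7 km.
Check against A (with the unrounded x, y): √((x − 195.8)²+(y − 182.6)²) = 316.68 ≈ 316.68 km. ✓

(-6.9, -60.7)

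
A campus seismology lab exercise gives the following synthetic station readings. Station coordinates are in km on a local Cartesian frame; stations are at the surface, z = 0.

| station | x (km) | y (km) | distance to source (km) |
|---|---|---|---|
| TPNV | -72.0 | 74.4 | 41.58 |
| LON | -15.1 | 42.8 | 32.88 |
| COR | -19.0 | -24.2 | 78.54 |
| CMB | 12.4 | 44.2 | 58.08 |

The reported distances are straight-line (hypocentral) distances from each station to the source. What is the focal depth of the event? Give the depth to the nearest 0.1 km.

Each station gives a sphere (x−x_i)² + (y−y_i)² + z² = d_i² (stations at z=0).
Subtracting the TPNV sphere from LON and COR: z² cancels, leaving linear equations in x and y:
113.8 x − 63.2 y = -8011.71
106.0 x − 197.2 y = -14212.36
Solving: x ≈ -43.303, y ≈ 48.794 km (keep extra digits for the depth step; rounded: -43.3, 48.8).
Then from the TPNV sphere: z² = 41.58² − (x + 72.0)² − (y − 74.4)² with x = -43.303, y = 48.794, so z ≈ 15.802 ≈ 15.8 km.

15.8 km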